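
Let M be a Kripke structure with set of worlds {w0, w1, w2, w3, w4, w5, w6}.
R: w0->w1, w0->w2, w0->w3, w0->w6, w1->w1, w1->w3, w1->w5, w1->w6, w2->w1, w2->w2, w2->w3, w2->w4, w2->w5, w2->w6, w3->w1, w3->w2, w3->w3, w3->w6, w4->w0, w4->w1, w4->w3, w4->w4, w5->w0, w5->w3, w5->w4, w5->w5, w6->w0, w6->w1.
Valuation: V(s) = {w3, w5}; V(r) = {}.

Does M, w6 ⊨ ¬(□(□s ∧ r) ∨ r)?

At w6: □(□s ∧ r) ∨ r is false, so ¬(□(□s ∧ r) ∨ r) is true.
  At w6: □(□s ∧ r) is false, r is false, so □(□s ∧ r) ∨ r is false.
    At w6: □(□s ∧ r) requires □s ∧ r at every successor {w0, w1}.
      □s ∧ r fails at w0, so □(□s ∧ r) is false at w6.

Yes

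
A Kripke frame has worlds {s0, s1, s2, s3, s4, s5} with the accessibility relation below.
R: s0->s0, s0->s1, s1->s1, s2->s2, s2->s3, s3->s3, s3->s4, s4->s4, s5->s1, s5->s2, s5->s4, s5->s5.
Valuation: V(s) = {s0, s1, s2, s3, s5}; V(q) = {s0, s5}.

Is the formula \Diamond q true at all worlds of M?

Let φ = \Diamond q. Evaluate φ at each world:
  s0 (successors {s0, s1}): φ is true.
  s1 (successors {s1}): φ is false.
  s2 (successors {s2, s3}): φ is false.
  s3 (successors {s3, s4}): φ is false.
  s4 (successors {s4}): φ is false.
  s5 (successors {s1, s2, s4, s5}): φ is true.
Detail at s1 (counterexample):
  At s1: \Diamond q requires q at some successor in {s1}.
    At s1: q is false.
  So \Diamond q is false at s1.

No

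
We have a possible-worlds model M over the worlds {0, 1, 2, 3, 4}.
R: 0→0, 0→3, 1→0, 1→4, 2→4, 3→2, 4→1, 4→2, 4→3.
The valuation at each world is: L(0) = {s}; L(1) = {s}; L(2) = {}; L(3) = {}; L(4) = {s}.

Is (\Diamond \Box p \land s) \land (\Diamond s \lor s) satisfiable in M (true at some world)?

Recall that \Box ψ holds at a world iff ψ holds at every accessible world, and \Diamond ψ holds iff ψ holds at some accessible world.
Let φ = (\Diamond \Box p \land s) \land (\Diamond s \lor s). Evaluate φ at each world:
  0 (successors {0, 3}): φ is false.
  1 (successors {0, 4}): φ is false.
  2 (successors {4}): φ is false.
  3 (successors {2}): φ is false.
  4 (successors {1, 2, 3}): φ is false.
For instance, at 4:
  At 4: \Diamond \Box p \land s is false, \Diamond s \lor s is true, so (\Diamond \Box p \land s) \land (\Diamond s \lor s) is false.
    At 4: \Diamond \Box p is false, s is true, so \Diamond \Box p \land s is false.
      At 4: \Diamond \Box p requires \Box p at some successor in {1, 2, 3}.
        At 1: \Box p is false.
        At 2: \Box p is false.
        At 3: \Box p is false.
      So \Diamond \Box p is false at 4.
    At 4: \Diamond s is true, s is true, so \Diamond s \lor s is true.
      At 4: \Diamond s requires s at some successor in {1, 2, 3}.
        s holds at 1, so \Diamond s is true at 4.

No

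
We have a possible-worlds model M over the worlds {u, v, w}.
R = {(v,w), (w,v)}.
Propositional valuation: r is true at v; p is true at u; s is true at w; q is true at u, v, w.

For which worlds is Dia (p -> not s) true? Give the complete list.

Recall that Dia ψ holds at a world iff ψ holds at some accessible world.
Let φ = Dia (p -> not s). Evaluate φ at each world:
  u (successors ∅): φ is false.
  v (successors {w}): φ is true.
  w (successors {v}): φ is true.
For instance, at v:
  At v: Dia (p -> not s) requires p -> not s at some successor in {w}.
    p -> not s holds at w, so Dia (p -> not s) is true at v.
Satisfying worlds: {v, w}

v, w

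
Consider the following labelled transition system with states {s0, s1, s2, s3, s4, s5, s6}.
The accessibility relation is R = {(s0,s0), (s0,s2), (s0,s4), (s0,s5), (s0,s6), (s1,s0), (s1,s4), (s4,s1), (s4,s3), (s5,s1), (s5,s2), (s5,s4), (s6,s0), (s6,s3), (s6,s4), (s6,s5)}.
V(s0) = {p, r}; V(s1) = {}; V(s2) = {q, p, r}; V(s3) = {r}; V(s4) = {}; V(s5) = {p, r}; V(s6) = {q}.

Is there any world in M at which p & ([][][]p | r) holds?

Recall that []ψ holds at a world iff ψ holds at every accessible world, and <>ψ holds iff ψ holds at some accessible world.
Let φ = p & ([][][]p | r). Evaluate φ at each world:
  s0 (successors {s0, s2, s4, s5, s6}): φ is true.
  s1 (successors {s0, s4}): φ is false.
  s2 (successors ∅): φ is true.
  s3 (successors ∅): φ is false.
  s4 (successors {s1, s3}): φ is false.
  s5 (successors {s1, s2, s4}): φ is true.
  s6 (successors {s0, s3, s4, s5}): φ is false.
Detail at s0 (witness):
  At s0: p is true, [][][]p | r is true, so p & ([][][]p | r) is true.
    At s0: [][][]p is false, r is true, so [][][]p | r is true.
      At s0: [][][]p requires [][]p at every successor {s0, s2, s4, s5, s6}.
        [][]p fails at s0, so [][][]p is false at s0.

Yes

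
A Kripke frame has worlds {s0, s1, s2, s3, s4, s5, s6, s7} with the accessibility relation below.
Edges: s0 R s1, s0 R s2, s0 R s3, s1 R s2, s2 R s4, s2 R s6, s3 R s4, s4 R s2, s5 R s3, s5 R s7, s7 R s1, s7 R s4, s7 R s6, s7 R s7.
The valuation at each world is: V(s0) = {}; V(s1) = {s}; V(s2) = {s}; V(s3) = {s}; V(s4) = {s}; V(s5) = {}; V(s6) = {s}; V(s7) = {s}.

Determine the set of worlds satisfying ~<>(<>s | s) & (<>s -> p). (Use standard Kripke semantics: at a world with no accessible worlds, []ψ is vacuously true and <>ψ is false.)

s6

Let φ = ~<>(<>s | s) & (<>s -> p). Evaluate φ at each world:
  s0 (successors {s1, s2, s3}): φ is false.
  s1 (successors {s2}): φ is false.
  s2 (successors {s4, s6}): φ is false.
  s3 (successors {s4}): φ is false.
  s4 (successors {s2}): φ is false.
  s5 (successors {s3, s7}): φ is false.
  s6 (successors ∅): φ is true.
  s7 (successors {s1, s4, s6, s7}): φ is false.
For instance, at s4:
  At s4: ~<>(<>s | s) is false, <>s -> p is false, so ~<>(<>s | s) & (<>s -> p) is false.
    At s4: <>(<>s | s) is true, so ~<>(<>s | s) is false.
      At s4: <>(<>s | s) requires <>s | s at some successor in {s2}.
        <>s | s holds at s2, so <>(<>s | s) is true at s4.
    At s4: <>s is true, p is false, so <>s -> p is false.
      At s4: <>s requires s at some successor in {s2}.
        s holds at s2, so <>s is true at s4.
Satisfying worlds: {s6}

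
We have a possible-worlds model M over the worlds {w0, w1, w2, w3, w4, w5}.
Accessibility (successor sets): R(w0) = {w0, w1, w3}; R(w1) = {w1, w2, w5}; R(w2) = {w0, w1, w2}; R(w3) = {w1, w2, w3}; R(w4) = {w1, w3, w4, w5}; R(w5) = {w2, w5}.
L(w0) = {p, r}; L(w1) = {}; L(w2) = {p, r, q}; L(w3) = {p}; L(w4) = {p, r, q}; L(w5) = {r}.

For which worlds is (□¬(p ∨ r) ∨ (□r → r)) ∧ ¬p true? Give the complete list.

Recall that □ψ holds at a world iff ψ holds at every accessible world, and ◇ψ holds iff ψ holds at some accessible world.
Let φ = (□¬(p ∨ r) ∨ (□r → r)) ∧ ¬p. Evaluate φ at each world:
  w0 (successors {w0, w1, w3}): φ is false.
  w1 (successors {w1, w2, w5}): φ is true.
  w2 (successors {w0, w1, w2}): φ is false.
  w3 (successors {w1, w2, w3}): φ is false.
  w4 (successors {w1, w3, w4, w5}): φ is false.
  w5 (successors {w2, w5}): φ is true.
For instance, at w1:
  At w1: □¬(p ∨ r) ∨ (□r → r) is true, ¬p is true, so (□¬(p ∨ r) ∨ (□r → r)) ∧ ¬p is true.
    At w1: □¬(p ∨ r) is false, □r → r is true, so □¬(p ∨ r) ∨ (□r → r) is true.
      At w1: □¬(p ∨ r) requires ¬(p ∨ r) at every successor {w1, w2, w5}.
        ¬(p ∨ r) fails at w2, so □¬(p ∨ r) is false at w1.
      At w1: □r is false, r is false, so □r → r is true.
Satisfying worlds: {w1, w5}

w1, w5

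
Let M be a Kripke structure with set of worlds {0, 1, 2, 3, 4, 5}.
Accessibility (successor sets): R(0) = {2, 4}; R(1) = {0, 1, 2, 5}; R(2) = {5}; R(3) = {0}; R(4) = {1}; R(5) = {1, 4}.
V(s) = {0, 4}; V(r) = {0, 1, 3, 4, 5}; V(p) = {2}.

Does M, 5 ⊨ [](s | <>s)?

At 5: [](s | <>s) requires s | <>s at every successor {1, 4}.
    At 1: s is false, <>s is true, so s | <>s is true.
      At 1: <>s requires s at some successor in {0, 1, 2, 5}.
        s holds at 0, so <>s is true at 1.
    At 4: s is true, <>s is false, so s | <>s is true.
      At 4: <>s requires s at some successor in {1}.
        At 1: s is false.
      So <>s is false at 4.
So [](s | <>s) is true at 5.

Yes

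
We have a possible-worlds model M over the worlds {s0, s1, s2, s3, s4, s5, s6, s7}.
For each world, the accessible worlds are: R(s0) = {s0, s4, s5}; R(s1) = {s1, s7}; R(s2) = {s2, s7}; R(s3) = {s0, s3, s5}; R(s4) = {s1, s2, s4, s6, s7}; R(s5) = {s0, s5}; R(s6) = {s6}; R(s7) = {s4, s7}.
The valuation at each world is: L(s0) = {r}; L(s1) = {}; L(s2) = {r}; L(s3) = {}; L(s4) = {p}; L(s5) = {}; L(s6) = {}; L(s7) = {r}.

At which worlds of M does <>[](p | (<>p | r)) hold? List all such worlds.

s1, s2, s4, s7

Let φ = <>[](p | (<>p | r)). Evaluate φ at each world:
  s0 (successors {s0, s4, s5}): φ is false.
  s1 (successors {s1, s7}): φ is true.
  s2 (successors {s2, s7}): φ is true.
  s3 (successors {s0, s3, s5}): φ is false.
  s4 (successors {s1, s2, s4, s6, s7}): φ is true.
  s5 (successors {s0, s5}): φ is false.
  s6 (successors {s6}): φ is false.
  s7 (successors {s4, s7}): φ is true.
For instance, at s5:
  At s5: <>[](p | (<>p | r)) requires [](p | (<>p | r)) at some successor in {s0, s5}.
    At s0: [](p | (<>p | r)) is false.
    At s5: [](p | (<>p | r)) is false.
  So <>[](p | (<>p | r)) is false at s5.
Satisfying worlds: {s1, s2, s4, s7}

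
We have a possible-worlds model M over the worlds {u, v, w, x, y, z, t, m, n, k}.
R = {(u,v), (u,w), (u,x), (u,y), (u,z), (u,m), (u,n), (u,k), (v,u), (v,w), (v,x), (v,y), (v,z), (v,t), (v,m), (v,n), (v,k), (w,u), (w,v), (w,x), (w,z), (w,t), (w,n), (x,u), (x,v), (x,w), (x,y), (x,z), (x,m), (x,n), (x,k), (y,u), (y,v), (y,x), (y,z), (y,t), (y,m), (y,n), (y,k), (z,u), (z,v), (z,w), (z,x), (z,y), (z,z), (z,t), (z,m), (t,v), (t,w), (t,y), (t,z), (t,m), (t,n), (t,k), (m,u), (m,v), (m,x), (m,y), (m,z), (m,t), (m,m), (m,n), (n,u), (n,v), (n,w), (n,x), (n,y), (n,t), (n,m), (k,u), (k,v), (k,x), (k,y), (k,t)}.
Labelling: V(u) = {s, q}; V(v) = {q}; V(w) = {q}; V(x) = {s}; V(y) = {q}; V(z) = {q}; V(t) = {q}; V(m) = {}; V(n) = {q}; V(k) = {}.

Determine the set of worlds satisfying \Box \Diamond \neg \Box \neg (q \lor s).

Recall that \Box ψ holds at a world iff ψ holds at every accessible world, and \Diamond ψ holds iff ψ holds at some accessible world.
Let φ = \Box \Diamond \neg \Box \neg (q \lor s). Evaluate φ at each world:
  u (successors {v, w, x, y, z, m, n, k}): φ is true.
  v (successors {u, w, x, y, z, t, m, n, k}): φ is true.
  w (successors {u, v, x, z, t, n}): φ is true.
  x (successors {u, v, w, y, z, m, n, k}): φ is true.
  y (successors {u, v, x, z, t, m, n, k}): φ is true.
  z (successors {u, v, w, x, y, z, t, m}): φ is true.
  t (successors {v, w, y, z, m, n, k}): φ is true.
  m (successors {u, v, x, y, z, t, m, n}): φ is true.
  n (successors {u, v, w, x, y, t, m}): φ is true.
  k (successors {u, v, x, y, t}): φ is true.
For instance, at y:
  At y: \Box \Diamond \neg \Box \neg (q \lor s) requires \Diamond \neg \Box \neg (q \lor s) at every successor {u, v, x, z, t, m, n, k}.
    At u: \Diamond \neg \Box \neg (q \lor s) is true.
    At v: \Diamond \neg \Box \neg (q \lor s) is true.
    At x: \Diamond \neg \Box \neg (q \lor s) is true.
    At z: \Diamond \neg \Box \neg (q \lor s) is true.
    At t: \Diamond \neg \Box \neg (q \lor s) is true.
    At m: \Diamond \neg \Box \neg (q \lor s) is true.
    At n: \Diamond \neg \Box \neg (q \lor s) is true.
    At k: \Diamond \neg \Box \neg (q \lor s) is true.
  So \Box \Diamond \neg \Box \neg (q \lor s) is true at y.
Satisfying worlds: {u, v, w, x, y, z, t, m, n, k}

u, v, w, x, y, z, t, m, n, k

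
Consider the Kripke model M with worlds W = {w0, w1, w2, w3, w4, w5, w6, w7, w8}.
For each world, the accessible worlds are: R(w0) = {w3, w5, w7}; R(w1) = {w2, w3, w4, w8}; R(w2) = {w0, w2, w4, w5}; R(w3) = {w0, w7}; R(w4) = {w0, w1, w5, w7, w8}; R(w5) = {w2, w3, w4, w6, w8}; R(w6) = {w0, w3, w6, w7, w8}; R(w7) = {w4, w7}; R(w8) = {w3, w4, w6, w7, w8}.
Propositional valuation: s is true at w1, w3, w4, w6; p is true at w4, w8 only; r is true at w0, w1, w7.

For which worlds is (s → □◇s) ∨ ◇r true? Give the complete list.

Let φ = (s → □◇s) ∨ ◇r. Evaluate φ at each world:
  w0 (successors {w3, w5, w7}): φ is true.
  w1 (successors {w2, w3, w4, w8}): φ is false.
  w2 (successors {w0, w2, w4, w5}): φ is true.
  w3 (successors {w0, w7}): φ is true.
  w4 (successors {w0, w1, w5, w7, w8}): φ is true.
  w5 (successors {w2, w3, w4, w6, w8}): φ is true.
  w6 (successors {w0, w3, w6, w7, w8}): φ is true.
  w7 (successors {w4, w7}): φ is true.
  w8 (successors {w3, w4, w6, w7, w8}): φ is true.
For instance, at w4:
  At w4: s → □◇s is true, ◇r is true, so (s → □◇s) ∨ ◇r is true.
    At w4: s is true, □◇s is true, so s → □◇s is true.
      At w4: □◇s requires ◇s at every successor {w0, w1, w5, w7, w8}.
        At w0: ◇s is true.
        At w1: ◇s is true.
        At w5: ◇s is true.
        At w7: ◇s is true.
        At w8: ◇s is true.
      So □◇s is true at w4.
    At w4: ◇r requires r at some successor in {w0, w1, w5, w7, w8}.
      r holds at w0, so ◇r is true at w4.
Satisfying worlds: {w0, w2, w3, w4, w5, w6, w7, w8}

w0, w2, w3, w4, w5, w6, w7, w8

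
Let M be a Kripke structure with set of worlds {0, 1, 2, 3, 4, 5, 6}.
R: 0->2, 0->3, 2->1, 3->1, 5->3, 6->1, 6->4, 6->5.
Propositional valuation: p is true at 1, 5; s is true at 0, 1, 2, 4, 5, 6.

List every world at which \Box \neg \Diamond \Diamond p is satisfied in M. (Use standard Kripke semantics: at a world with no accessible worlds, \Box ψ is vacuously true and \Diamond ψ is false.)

Let φ = \Box \neg \Diamond \Diamond p. Evaluate φ at each world:
  0 (successors {2, 3}): φ is true.
  1 (successors ∅): φ is true.
  2 (successors {1}): φ is true.
  3 (successors {1}): φ is true.
  4 (successors ∅): φ is true.
  5 (successors {3}): φ is true.
  6 (successors {1, 4, 5}): φ is false.
For instance, at 3:
  At 3: \Box \neg \Diamond \Diamond p requires \neg \Diamond \Diamond p at every successor {1}.
      At 1: \Diamond \Diamond p is false, so \neg \Diamond \Diamond p is true.
  So \Box \neg \Diamond \Diamond p is true at 3.
Satisfying worlds: {0, 1, 2, 3, 4, 5}

0, 1, 2, 3, 4, 5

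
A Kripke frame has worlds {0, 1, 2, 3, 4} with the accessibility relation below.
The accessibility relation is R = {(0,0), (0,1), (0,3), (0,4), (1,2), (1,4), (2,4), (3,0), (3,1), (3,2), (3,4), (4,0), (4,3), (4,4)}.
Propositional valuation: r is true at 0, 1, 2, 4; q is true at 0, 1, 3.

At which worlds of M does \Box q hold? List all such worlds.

none

Let φ = \Box q. Evaluate φ at each world:
  0 (successors {0, 1, 3, 4}): φ is false.
  1 (successors {2, 4}): φ is false.
  2 (successors {4}): φ is false.
  3 (successors {0, 1, 2, 4}): φ is false.
  4 (successors {0, 3, 4}): φ is false.
For instance, at 2:
  At 2: \Box q requires q at every successor {4}.
    q fails at 4, so \Box q is false at 2.
Satisfying worlds: none.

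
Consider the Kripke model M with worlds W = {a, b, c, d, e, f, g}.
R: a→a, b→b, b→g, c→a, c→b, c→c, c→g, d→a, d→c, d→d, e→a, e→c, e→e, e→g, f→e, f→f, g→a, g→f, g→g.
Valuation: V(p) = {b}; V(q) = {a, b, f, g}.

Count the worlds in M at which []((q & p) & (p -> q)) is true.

0

Let φ = []((q & p) & (p -> q)). Evaluate φ at each world:
  a (successors {a}): φ is false.
  b (successors {b, g}): φ is false.
  c (successors {a, b, c, g}): φ is false.
  d (successors {a, c, d}): φ is false.
  e (successors {a, c, e, g}): φ is false.
  f (successors {e, f}): φ is false.
  g (successors {a, f, g}): φ is false.
For instance, at d:
  At d: []((q & p) & (p -> q)) requires (q & p) & (p -> q) at every successor {a, c, d}.
    (q & p) & (p -> q) fails at a, so []((q & p) & (p -> q)) is false at d.
Satisfying worlds: none.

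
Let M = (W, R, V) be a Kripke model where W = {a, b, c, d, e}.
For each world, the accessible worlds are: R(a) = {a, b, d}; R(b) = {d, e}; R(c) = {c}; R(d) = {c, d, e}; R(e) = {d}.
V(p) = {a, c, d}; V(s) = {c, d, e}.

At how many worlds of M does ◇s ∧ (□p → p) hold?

4

Recall that □ψ holds at a world iff ψ holds at every accessible world, and ◇ψ holds iff ψ holds at some accessible world.
Let φ = ◇s ∧ (□p → p). Evaluate φ at each world:
  a (successors {a, b, d}): φ is true.
  b (successors {d, e}): φ is true.
  c (successors {c}): φ is true.
  d (successors {c, d, e}): φ is true.
  e (successors {d}): φ is false.
For instance, at b:
  At b: ◇s is true, □p → p is true, so ◇s ∧ (□p → p) is true.
    At b: ◇s requires s at some successor in {d, e}.
      s holds at d, so ◇s is true at b.
    At b: □p is false, p is false, so □p → p is true.
      At b: □p requires p at every successor {d, e}.
        p fails at e, so □p is false at b.
Satisfying worlds: {a, b, c, d}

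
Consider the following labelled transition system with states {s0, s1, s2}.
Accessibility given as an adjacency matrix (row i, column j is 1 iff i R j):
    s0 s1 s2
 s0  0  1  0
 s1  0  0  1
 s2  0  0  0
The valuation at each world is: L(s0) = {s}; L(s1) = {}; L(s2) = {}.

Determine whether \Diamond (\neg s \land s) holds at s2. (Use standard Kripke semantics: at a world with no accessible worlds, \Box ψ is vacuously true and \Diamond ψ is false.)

Recall that \Diamond ψ holds at a world iff ψ holds at some accessible world.
At s2: no accessible worlds, so \Diamond (\neg s \land s) is false.

No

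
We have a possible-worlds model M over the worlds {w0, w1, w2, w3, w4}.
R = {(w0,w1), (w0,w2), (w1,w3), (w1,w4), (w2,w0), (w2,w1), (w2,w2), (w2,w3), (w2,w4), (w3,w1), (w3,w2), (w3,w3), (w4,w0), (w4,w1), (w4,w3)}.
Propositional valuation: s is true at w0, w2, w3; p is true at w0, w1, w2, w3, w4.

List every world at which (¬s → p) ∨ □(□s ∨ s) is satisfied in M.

Let φ = (¬s → p) ∨ □(□s ∨ s). Evaluate φ at each world:
  w0 (successors {w1, w2}): φ is true.
  w1 (successors {w3, w4}): φ is true.
  w2 (successors {w0, w1, w2, w3, w4}): φ is true.
  w3 (successors {w1, w2, w3}): φ is true.
  w4 (successors {w0, w1, w3}): φ is true.
For instance, at w3:
  At w3: ¬s → p is true, □(□s ∨ s) is false, so (¬s → p) ∨ □(□s ∨ s) is true.
    At w3: □(□s ∨ s) requires □s ∨ s at every successor {w1, w2, w3}.
      □s ∨ s fails at w1, so □(□s ∨ s) is false at w3.
Satisfying worlds: {w0, w1, w2, w3, w4}

w0, w1, w2, w3, w4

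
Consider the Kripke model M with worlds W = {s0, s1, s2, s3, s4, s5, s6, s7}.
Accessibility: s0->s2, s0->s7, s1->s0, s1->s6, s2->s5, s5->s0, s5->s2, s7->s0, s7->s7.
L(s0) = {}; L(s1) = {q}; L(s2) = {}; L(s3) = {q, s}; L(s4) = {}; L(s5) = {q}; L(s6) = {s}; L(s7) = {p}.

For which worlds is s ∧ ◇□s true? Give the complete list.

none

Let φ = s ∧ ◇□s. Evaluate φ at each world:
  s0 (successors {s2, s7}): φ is false.
  s1 (successors {s0, s6}): φ is false.
  s2 (successors {s5}): φ is false.
  s3 (successors ∅): φ is false.
  s4 (successors ∅): φ is false.
  s5 (successors {s0, s2}): φ is false.
  s6 (successors ∅): φ is false.
  s7 (successors {s0, s7}): φ is false.
For instance, at s5:
  At s5: s is false, ◇□s is false, so s ∧ ◇□s is false.
    At s5: ◇□s requires □s at some successor in {s0, s2}.
      At s0: □s is false.
      At s2: □s is false.
    So ◇□s is false at s5.
Satisfying worlds: none.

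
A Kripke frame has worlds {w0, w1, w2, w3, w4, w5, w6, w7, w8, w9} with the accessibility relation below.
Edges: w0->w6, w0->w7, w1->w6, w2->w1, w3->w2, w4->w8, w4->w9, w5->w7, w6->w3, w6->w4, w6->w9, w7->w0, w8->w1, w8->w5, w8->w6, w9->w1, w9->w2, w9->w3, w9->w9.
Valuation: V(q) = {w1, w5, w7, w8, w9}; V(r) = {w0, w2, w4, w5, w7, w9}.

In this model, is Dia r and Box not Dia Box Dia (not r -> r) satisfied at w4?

At w4: Dia r is true, Box not Dia Box Dia (not r -> r) is false, so Dia r and Box not Dia Box Dia (not r -> r) is false.
  At w4: Dia r requires r at some successor in {w8, w9}.
    r holds at w9, so Dia r is true at w4.
  At w4: Box not Dia Box Dia (not r -> r) requires not Dia Box Dia (not r -> r) at every successor {w8, w9}.
    not Dia Box Dia (not r -> r) fails at w8, so Box not Dia Box Dia (not r -> r) is false at w4.
      At w8: Dia Box Dia (not r -> r) is true, so not Dia Box Dia (not r -> r) is false.

No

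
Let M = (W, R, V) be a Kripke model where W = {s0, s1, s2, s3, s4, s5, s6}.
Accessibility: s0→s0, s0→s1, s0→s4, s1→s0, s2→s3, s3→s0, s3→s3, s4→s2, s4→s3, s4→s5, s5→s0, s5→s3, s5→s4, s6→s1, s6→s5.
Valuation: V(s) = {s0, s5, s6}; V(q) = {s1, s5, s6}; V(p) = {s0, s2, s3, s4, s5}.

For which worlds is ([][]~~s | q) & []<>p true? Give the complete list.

Recall that []ψ holds at a world iff ψ holds at every accessible world, and <>ψ holds iff ψ holds at some accessible world.
Let φ = ([][]~~s | q) & []<>p. Evaluate φ at each world:
  s0 (successors {s0, s1, s4}): φ is false.
  s1 (successors {s0}): φ is true.
  s2 (successors {s3}): φ is false.
  s3 (successors {s0, s3}): φ is false.
  s4 (successors {s2, s3, s5}): φ is false.
  s5 (successors {s0, s3, s4}): φ is true.
  s6 (successors {s1, s5}): φ is true.
For instance, at s4:
  At s4: [][]~~s | q is false, []<>p is true, so ([][]~~s | q) & []<>p is false.
    At s4: [][]~~s is false, q is false, so [][]~~s | q is false.
      At s4: [][]~~s requires []~~s at every successor {s2, s3, s5}.
        []~~s fails at s2, so [][]~~s is false at s4.
    At s4: []<>p requires <>p at every successor {s2, s3, s5}.
      At s2: <>p is true.
      At s3: <>p is true.
      At s5: <>p is true.
    So []<>p is true at s4.
Satisfying worlds: {s1, s5, s6}

s1, s5, s6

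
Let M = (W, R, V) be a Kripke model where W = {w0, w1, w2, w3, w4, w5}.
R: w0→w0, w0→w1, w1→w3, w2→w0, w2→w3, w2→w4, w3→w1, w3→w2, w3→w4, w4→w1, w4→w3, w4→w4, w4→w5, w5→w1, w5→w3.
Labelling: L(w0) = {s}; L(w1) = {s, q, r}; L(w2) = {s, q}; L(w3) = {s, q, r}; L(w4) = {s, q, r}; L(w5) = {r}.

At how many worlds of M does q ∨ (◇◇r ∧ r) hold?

Recall that ◇ψ holds at a world iff ψ holds at some accessible world.
Let φ = q ∨ (◇◇r ∧ r). Evaluate φ at each world:
  w0 (successors {w0, w1}): φ is false.
  w1 (successors {w3}): φ is true.
  w2 (successors {w0, w3, w4}): φ is true.
  w3 (successors {w1, w2, w4}): φ is true.
  w4 (successors {w1, w3, w4, w5}): φ is true.
  w5 (successors {w1, w3}): φ is true.
For instance, at w1:
  At w1: q is true, ◇◇r ∧ r is true, so q ∨ (◇◇r ∧ r) is true.
    At w1: ◇◇r is true, r is true, so ◇◇r ∧ r is true.
      At w1: ◇◇r requires ◇r at some successor in {w3}.
        ◇r holds at w3, so ◇◇r is true at w1.
Satisfying worlds: {w1, w2, w3, w4, w5}

5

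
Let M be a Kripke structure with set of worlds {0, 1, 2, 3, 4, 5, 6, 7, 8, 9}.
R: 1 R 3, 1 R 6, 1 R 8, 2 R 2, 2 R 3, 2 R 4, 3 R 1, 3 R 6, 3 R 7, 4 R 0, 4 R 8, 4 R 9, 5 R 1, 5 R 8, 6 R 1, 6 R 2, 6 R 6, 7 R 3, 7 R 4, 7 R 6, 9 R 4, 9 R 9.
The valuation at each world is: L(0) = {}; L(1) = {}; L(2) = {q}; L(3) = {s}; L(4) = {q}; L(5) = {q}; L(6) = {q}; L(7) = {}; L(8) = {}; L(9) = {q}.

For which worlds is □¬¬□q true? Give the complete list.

0, 4, 8

Let φ = □¬¬□q. Evaluate φ at each world:
  0 (successors ∅): φ is true.
  1 (successors {3, 6, 8}): φ is false.
  2 (successors {2, 3, 4}): φ is false.
  3 (successors {1, 6, 7}): φ is false.
  4 (successors {0, 8, 9}): φ is true.
  5 (successors {1, 8}): φ is false.
  6 (successors {1, 2, 6}): φ is false.
  7 (successors {3, 4, 6}): φ is false.
  8 (successors ∅): φ is true.
  9 (successors {4, 9}): φ is false.
For instance, at 5:
  At 5: □¬¬□q requires ¬¬□q at every successor {1, 8}.
    ¬¬□q fails at 1, so □¬¬□q is false at 5.
      At 1: ¬□q is true, so ¬¬□q is false.
Satisfying worlds: {0, 4, 8}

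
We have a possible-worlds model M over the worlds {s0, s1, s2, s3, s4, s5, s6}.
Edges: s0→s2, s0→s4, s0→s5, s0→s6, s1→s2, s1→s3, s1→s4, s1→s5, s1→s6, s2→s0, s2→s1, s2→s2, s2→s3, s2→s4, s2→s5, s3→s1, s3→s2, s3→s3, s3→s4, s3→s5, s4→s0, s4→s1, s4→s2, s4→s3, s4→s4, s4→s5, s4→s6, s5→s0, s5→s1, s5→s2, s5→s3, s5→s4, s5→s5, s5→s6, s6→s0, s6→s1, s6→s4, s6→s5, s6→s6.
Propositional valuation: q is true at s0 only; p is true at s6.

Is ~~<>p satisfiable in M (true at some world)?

Yes

Recall that <>ψ holds at a world iff ψ holds at some accessible world.
Let φ = ~~<>p. Evaluate φ at each world:
  s0 (successors {s2, s4, s5, s6}): φ is true.
  s1 (successors {s2, s3, s4, s5, s6}): φ is true.
  s2 (successors {s0, s1, s2, s3, s4, s5}): φ is false.
  s3 (successors {s1, s2, s3, s4, s5}): φ is false.
  s4 (successors {s0, s1, s2, s3, s4, s5, s6}): φ is true.
  s5 (successors {s0, s1, s2, s3, s4, s5, s6}): φ is true.
  s6 (successors {s0, s1, s4, s5, s6}): φ is true.
Detail at s0 (witness):
  At s0: ~<>p is false, so ~~<>p is true.
    At s0: <>p is true, so ~<>p is false.
      At s0: <>p requires p at some successor in {s2, s4, s5, s6}.
        p holds at s6, so <>p is true at s0.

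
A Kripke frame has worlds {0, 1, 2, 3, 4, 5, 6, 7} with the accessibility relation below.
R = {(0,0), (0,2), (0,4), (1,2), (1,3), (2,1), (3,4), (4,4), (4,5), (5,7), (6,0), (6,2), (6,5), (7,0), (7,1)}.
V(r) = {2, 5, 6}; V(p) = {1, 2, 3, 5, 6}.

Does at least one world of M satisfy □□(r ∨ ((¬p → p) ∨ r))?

Recall that □ψ holds at a world iff ψ holds at every accessible world, and ◇ψ holds iff ψ holds at some accessible world.
Let φ = □□(r ∨ ((¬p → p) ∨ r)). Evaluate φ at each world:
  0 (successors {0, 2, 4}): φ is false.
  1 (successors {2, 3}): φ is false.
  2 (successors {1}): φ is true.
  3 (successors {4}): φ is false.
  4 (successors {4, 5}): φ is false.
  5 (successors {7}): φ is false.
  6 (successors {0, 2, 5}): φ is false.
  7 (successors {0, 1}): φ is false.
Detail at 2 (witness):
  At 2: □□(r ∨ ((¬p → p) ∨ r)) requires □(r ∨ ((¬p → p) ∨ r)) at every successor {1}.
      At 1: □(r ∨ ((¬p → p) ∨ r)) requires r ∨ ((¬p → p) ∨ r) at every successor {2, 3}.
        At 2: r ∨ ((¬p → p) ∨ r) is true.
        At 3: r ∨ ((¬p → p) ∨ r) is true.
      So □(r ∨ ((¬p → p) ∨ r)) is true at 1.
  So □□(r ∨ ((¬p → p) ∨ r)) is true at 2.

Yes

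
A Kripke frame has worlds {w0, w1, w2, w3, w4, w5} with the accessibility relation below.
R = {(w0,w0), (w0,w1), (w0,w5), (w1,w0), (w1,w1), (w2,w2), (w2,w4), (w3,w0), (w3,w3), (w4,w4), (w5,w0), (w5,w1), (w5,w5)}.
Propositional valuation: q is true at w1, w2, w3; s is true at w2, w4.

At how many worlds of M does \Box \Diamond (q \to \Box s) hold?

Let φ = \Box \Diamond (q \to \Box s). Evaluate φ at each world:
  w0 (successors {w0, w1, w5}): φ is true.
  w1 (successors {w0, w1}): φ is true.
  w2 (successors {w2, w4}): φ is true.
  w3 (successors {w0, w3}): φ is true.
  w4 (successors {w4}): φ is true.
  w5 (successors {w0, w1, w5}): φ is true.
For instance, at w3:
  At w3: \Box \Diamond (q \to \Box s) requires \Diamond (q \to \Box s) at every successor {w0, w3}.
      At w0: \Diamond (q \to \Box s) requires q \to \Box s at some successor in {w0, w1, w5}.
        q \to \Box s holds at w0, so \Diamond (q \to \Box s) is true at w0.
      At w3: \Diamond (q \to \Box s) requires q \to \Box s at some successor in {w0, w3}.
        q \to \Box s holds at w0, so \Diamond (q \to \Box s) is true at w3.
  So \Box \Diamond (q \to \Box s) is true at w3.
Satisfying worlds: {w0, w1, w2, w3, w4, w5}

6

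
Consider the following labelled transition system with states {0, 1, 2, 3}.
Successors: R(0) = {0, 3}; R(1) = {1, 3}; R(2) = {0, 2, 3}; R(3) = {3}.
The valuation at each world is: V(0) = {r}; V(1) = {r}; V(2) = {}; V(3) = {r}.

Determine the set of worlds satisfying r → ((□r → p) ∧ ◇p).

2

Let φ = r → ((□r → p) ∧ ◇p). Evaluate φ at each world:
  0 (successors {0, 3}): φ is false.
  1 (successors {1, 3}): φ is false.
  2 (successors {0, 2, 3}): φ is true.
  3 (successors {3}): φ is false.
For instance, at 1:
  At 1: r is true, (□r → p) ∧ ◇p is false, so r → ((□r → p) ∧ ◇p) is false.
    At 1: □r → p is false, ◇p is false, so (□r → p) ∧ ◇p is false.
      At 1: □r is true, p is false, so □r → p is false.
      At 1: ◇p requires p at some successor in {1, 3}.
        At 1: p is false.
        At 3: p is false.
      So ◇p is false at 1.
Satisfying worlds: {2}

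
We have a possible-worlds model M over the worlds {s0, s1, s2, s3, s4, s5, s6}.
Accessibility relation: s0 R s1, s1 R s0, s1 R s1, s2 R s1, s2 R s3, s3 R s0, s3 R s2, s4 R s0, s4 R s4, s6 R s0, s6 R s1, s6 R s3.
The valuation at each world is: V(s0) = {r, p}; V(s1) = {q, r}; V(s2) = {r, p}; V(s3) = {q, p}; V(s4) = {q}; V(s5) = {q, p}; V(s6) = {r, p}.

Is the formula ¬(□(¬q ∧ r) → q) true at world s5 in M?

No

At s5: □(¬q ∧ r) → q is true, so ¬(□(¬q ∧ r) → q) is false.
  At s5: □(¬q ∧ r) is true, q is true, so □(¬q ∧ r) → q is true.
    At s5: no accessible worlds, so □(¬q ∧ r) holds vacuously.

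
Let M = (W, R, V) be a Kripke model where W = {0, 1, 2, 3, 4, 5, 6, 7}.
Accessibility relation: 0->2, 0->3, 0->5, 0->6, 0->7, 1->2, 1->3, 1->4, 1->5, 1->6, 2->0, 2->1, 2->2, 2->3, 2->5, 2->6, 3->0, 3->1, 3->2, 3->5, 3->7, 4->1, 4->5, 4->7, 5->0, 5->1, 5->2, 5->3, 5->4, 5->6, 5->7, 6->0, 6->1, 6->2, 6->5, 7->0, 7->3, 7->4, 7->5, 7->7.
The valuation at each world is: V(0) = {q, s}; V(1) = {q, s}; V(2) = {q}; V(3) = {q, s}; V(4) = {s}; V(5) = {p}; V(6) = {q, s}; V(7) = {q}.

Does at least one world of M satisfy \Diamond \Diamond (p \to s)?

Let φ = \Diamond \Diamond (p \to s). Evaluate φ at each world:
  0 (successors {2, 3, 5, 6, 7}): φ is true.
  1 (successors {2, 3, 4, 5, 6}): φ is true.
  2 (successors {0, 1, 2, 3, 5, 6}): φ is true.
  3 (successors {0, 1, 2, 5, 7}): φ is true.
  4 (successors {1, 5, 7}): φ is true.
  5 (successors {0, 1, 2, 3, 4, 6, 7}): φ is true.
  6 (successors {0, 1, 2, 5}): φ is true.
  7 (successors {0, 3, 4, 5, 7}): φ is true.
Detail at 0 (witness):
  At 0: \Diamond \Diamond (p \to s) requires \Diamond (p \to s) at some successor in {2, 3, 5, 6, 7}.
    \Diamond (p \to s) holds at 2, so \Diamond \Diamond (p \to s) is true at 0.
      At 2: \Diamond (p \to s) requires p \to s at some successor in {0, 1, 2, 3, 5, 6}.
        p \to s holds at 0, so \Diamond (p \to s) is true at 2.

Yes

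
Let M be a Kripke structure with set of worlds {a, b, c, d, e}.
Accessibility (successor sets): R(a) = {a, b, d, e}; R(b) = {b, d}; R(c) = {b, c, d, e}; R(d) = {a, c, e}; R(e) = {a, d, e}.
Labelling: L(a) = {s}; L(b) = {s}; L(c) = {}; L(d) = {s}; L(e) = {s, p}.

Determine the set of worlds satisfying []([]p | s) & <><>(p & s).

a, b, e

Let φ = []([]p | s) & <><>(p & s). Evaluate φ at each world:
  a (successors {a, b, d, e}): φ is true.
  b (successors {b, d}): φ is true.
  c (successors {b, c, d, e}): φ is false.
  d (successors {a, c, e}): φ is false.
  e (successors {a, d, e}): φ is true.
For instance, at c:
  At c: []([]p | s) is false, <><>(p & s) is true, so []([]p | s) & <><>(p & s) is false.
    At c: []([]p | s) requires []p | s at every successor {b, c, d, e}.
      []p | s fails at c, so []([]p | s) is false at c.
    At c: <><>(p & s) requires <>(p & s) at some successor in {b, c, d, e}.
      <>(p & s) holds at c, so <><>(p & s) is true at c.
Satisfying worlds: {a, b, e}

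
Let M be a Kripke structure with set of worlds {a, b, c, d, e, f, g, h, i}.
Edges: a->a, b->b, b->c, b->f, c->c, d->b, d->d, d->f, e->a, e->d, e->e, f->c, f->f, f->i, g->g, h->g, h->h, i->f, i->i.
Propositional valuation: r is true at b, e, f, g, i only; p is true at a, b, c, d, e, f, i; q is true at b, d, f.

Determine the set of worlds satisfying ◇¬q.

a, b, c, e, f, g, h, i

Let φ = ◇¬q. Evaluate φ at each world:
  a (successors {a}): φ is true.
  b (successors {b, c, f}): φ is true.
  c (successors {c}): φ is true.
  d (successors {b, d, f}): φ is false.
  e (successors {a, d, e}): φ is true.
  f (successors {c, f, i}): φ is true.
  g (successors {g}): φ is true.
  h (successors {g, h}): φ is true.
  i (successors {f, i}): φ is true.
For instance, at e:
  At e: ◇¬q requires ¬q at some successor in {a, d, e}.
    ¬q holds at a, so ◇¬q is true at e.
Satisfying worlds: {a, b, c, e, f, g, h, i}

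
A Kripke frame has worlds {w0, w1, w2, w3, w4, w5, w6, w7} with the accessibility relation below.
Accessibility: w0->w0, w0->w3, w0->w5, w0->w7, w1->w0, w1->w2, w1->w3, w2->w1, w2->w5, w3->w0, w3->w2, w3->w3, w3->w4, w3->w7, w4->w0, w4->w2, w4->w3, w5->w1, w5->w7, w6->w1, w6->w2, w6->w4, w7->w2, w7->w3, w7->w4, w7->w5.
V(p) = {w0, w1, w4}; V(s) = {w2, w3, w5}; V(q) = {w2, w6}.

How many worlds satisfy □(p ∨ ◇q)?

Recall that □ψ holds at a world iff ψ holds at every accessible world, and ◇ψ holds iff ψ holds at some accessible world.
Let φ = □(p ∨ ◇q). Evaluate φ at each world:
  w0 (successors {w0, w3, w5, w7}): φ is false.
  w1 (successors {w0, w2, w3}): φ is false.
  w2 (successors {w1, w5}): φ is false.
  w3 (successors {w0, w2, w3, w4, w7}): φ is false.
  w4 (successors {w0, w2, w3}): φ is false.
  w5 (successors {w1, w7}): φ is true.
  w6 (successors {w1, w2, w4}): φ is false.
  w7 (successors {w2, w3, w4, w5}): φ is false.
For instance, at w3:
  At w3: □(p ∨ ◇q) requires p ∨ ◇q at every successor {w0, w2, w3, w4, w7}.
    p ∨ ◇q fails at w2, so □(p ∨ ◇q) is false at w3.
      At w2: p is false, ◇q is false, so p ∨ ◇q is false.
Satisfying worlds: {w5}

1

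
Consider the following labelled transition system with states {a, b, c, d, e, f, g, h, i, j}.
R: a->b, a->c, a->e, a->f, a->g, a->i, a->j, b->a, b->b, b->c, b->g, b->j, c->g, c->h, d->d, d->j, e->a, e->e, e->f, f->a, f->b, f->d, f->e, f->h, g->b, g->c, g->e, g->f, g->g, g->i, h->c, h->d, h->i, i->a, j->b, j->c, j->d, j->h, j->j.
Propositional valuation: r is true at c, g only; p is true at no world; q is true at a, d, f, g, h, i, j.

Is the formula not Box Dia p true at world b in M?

At b: Box Dia p is false, so not Box Dia p is true.
  At b: Box Dia p requires Dia p at every successor {a, b, c, g, j}.
    Dia p fails at a, so Box Dia p is false at b.
      At a: Dia p requires p at some successor in {b, c, e, f, g, i, j}.
        At b: p is false.
        At c: p is false.
        At e: p is false.
        At f: p is false.
        At g: p is false.
        At i: p is false.
        At j: p is false.
      So Dia p is false at a.

Yes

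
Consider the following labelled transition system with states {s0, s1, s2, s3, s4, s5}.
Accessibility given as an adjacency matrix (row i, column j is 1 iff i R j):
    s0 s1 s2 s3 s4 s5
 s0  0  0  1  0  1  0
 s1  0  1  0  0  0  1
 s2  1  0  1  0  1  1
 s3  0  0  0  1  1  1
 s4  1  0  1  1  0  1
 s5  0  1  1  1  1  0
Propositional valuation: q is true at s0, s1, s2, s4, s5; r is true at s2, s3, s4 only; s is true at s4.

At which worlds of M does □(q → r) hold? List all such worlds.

Let φ = □(q → r). Evaluate φ at each world:
  s0 (successors {s2, s4}): φ is true.
  s1 (successors {s1, s5}): φ is false.
  s2 (successors {s0, s2, s4, s5}): φ is false.
  s3 (successors {s3, s4, s5}): φ is false.
  s4 (successors {s0, s2, s3, s5}): φ is false.
  s5 (successors {s1, s2, s3, s4}): φ is false.
For instance, at s4:
  At s4: □(q → r) requires q → r at every successor {s0, s2, s3, s5}.
    q → r fails at s0, so □(q → r) is false at s4.
Satisfying worlds: {s0}

s0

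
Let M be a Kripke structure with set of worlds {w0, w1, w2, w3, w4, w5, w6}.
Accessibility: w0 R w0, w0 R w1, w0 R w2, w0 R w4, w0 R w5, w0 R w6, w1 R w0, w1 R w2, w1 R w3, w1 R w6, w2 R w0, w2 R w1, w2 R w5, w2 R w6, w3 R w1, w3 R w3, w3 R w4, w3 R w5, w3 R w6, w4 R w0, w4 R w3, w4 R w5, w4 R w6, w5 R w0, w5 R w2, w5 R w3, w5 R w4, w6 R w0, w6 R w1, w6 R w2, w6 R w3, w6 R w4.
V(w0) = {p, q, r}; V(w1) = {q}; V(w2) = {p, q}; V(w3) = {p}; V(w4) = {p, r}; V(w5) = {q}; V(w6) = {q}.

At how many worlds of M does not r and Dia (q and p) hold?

4

Let φ = not r and Dia (q and p). Evaluate φ at each world:
  w0 (successors {w0, w1, w2, w4, w5, w6}): φ is false.
  w1 (successors {w0, w2, w3, w6}): φ is true.
  w2 (successors {w0, w1, w5, w6}): φ is true.
  w3 (successors {w1, w3, w4, w5, w6}): φ is false.
  w4 (successors {w0, w3, w5, w6}): φ is false.
  w5 (successors {w0, w2, w3, w4}): φ is true.
  w6 (successors {w0, w1, w2, w3, w4}): φ is true.
For instance, at w2:
  At w2: not r is true, Dia (q and p) is true, so not r and Dia (q and p) is true.
    At w2: Dia (q and p) requires q and p at some successor in {w0, w1, w5, w6}.
      q and p holds at w0, so Dia (q and p) is true at w2.
Satisfying worlds: {w1, w2, w5, w6}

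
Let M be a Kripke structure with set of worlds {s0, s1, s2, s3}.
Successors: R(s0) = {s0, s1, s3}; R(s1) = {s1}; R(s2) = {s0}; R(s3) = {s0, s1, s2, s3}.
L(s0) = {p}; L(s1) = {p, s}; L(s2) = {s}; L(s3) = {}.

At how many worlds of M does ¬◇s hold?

1

Let φ = ¬◇s. Evaluate φ at each world:
  s0 (successors {s0, s1, s3}): φ is false.
  s1 (successors {s1}): φ is false.
  s2 (successors {s0}): φ is true.
  s3 (successors {s0, s1, s2, s3}): φ is false.
For instance, at s3:
  At s3: ◇s is true, so ¬◇s is false.
    At s3: ◇s requires s at some successor in {s0, s1, s2, s3}.
      s holds at s1, so ◇s is true at s3.
Satisfying worlds: {s2}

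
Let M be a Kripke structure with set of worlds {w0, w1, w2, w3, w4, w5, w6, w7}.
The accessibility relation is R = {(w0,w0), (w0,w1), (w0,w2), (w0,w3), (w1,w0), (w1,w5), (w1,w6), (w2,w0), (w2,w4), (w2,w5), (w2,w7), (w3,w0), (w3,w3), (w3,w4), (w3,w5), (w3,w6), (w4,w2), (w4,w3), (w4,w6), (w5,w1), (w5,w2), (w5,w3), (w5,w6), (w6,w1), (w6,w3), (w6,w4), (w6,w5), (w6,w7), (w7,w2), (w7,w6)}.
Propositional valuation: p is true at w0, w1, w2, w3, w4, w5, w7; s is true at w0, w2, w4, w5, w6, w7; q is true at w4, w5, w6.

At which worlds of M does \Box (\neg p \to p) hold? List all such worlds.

w0, w2, w6

Let φ = \Box (\neg p \to p). Evaluate φ at each world:
  w0 (successors {w0, w1, w2, w3}): φ is true.
  w1 (successors {w0, w5, w6}): φ is false.
  w2 (successors {w0, w4, w5, w7}): φ is true.
  w3 (successors {w0, w3, w4, w5, w6}): φ is false.
  w4 (successors {w2, w3, w6}): φ is false.
  w5 (successors {w1, w2, w3, w6}): φ is false.
  w6 (successors {w1, w3, w4, w5, w7}): φ is true.
  w7 (successors {w2, w6}): φ is false.
For instance, at w1:
  At w1: \Box (\neg p \to p) requires \neg p \to p at every successor {w0, w5, w6}.
    \neg p \to p fails at w6, so \Box (\neg p \to p) is false at w1.
Satisfying worlds: {w0, w2, w6}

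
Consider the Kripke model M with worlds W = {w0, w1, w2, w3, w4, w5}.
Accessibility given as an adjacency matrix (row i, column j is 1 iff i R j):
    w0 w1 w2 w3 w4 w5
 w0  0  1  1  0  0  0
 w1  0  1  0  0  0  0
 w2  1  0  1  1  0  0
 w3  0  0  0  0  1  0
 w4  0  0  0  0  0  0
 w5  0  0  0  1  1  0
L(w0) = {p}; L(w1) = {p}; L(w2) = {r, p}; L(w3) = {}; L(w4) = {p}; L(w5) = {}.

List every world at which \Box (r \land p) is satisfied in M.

Let φ = \Box (r \land p). Evaluate φ at each world:
  w0 (successors {w1, w2}): φ is false.
  w1 (successors {w1}): φ is false.
  w2 (successors {w0, w2, w3}): φ is false.
  w3 (successors {w4}): φ is false.
  w4 (successors ∅): φ is true.
  w5 (successors {w3, w4}): φ is false.
For instance, at w2:
  At w2: \Box (r \land p) requires r \land p at every successor {w0, w2, w3}.
    r \land p fails at w0, so \Box (r \land p) is false at w2.
Satisfying worlds: {w4}

w4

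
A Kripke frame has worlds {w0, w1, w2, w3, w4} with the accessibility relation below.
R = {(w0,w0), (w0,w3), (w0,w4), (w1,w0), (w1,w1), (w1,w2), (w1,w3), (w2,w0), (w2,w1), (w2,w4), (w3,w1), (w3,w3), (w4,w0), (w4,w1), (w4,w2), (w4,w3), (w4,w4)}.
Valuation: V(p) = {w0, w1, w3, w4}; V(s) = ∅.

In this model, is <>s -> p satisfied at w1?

Yes

At w1: <>s is false, p is true, so <>s -> p is true.
  At w1: <>s requires s at some successor in {w0, w1, w2, w3}.
    At w0: s is false.
    At w1: s is false.
    At w2: s is false.
    At w3: s is false.
  So <>s is false at w1.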